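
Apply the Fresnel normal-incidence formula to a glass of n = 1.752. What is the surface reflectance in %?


Fresnel reflectance at normal incidence:
  R = ((n - 1)/(n + 1))^2
  (n - 1)/(n + 1) = (1.752 - 1)/(1.752 + 1) = 0.273256
  R = 0.273256^2 = 0.0746688
  R(%) = 0.0746688 * 100 = 7.467%

7.467%


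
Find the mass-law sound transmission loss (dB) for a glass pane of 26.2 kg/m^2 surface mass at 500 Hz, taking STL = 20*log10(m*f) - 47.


Mass law: STL = 20 * log10(m * f) - 47
  m * f = 26.2 * 500 = 13100
  log10(13100) = 4.11727
  STL = 20 * 4.11727 - 47 = 82.3454 - 47 = 35.3 dB

35.3 dB


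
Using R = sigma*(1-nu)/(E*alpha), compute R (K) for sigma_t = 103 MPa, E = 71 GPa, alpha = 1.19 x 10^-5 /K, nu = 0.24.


Thermal shock resistance: R = sigma * (1 - nu) / (E * alpha)
  Numerator = 103 * (1 - 0.24) = 78.28
  Denominator = 71 * 1000 * (1.19 x 10^-5) = 0.8449
  R = 78.28 / 0.8449 = 92.7 K

92.7 K


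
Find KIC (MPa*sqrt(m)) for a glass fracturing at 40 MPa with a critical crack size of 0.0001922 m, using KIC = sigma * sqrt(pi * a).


Fracture toughness: KIC = sigma * sqrt(pi * a)
  pi * a = pi * 0.0001922 = 0.000603814
  sqrt(pi * a) = 0.024573
  KIC = 40 * 0.024573 = 0.983 MPa*sqrt(m)

0.983 MPa*sqrt(m)


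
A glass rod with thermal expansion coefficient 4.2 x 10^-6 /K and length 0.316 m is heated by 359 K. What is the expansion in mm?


Thermal expansion formula: dL = alpha * L0 * dT
  dL = (4.2 x 10^-6) * 0.316 * 359 = 0.00047646 m
Convert to mm: 0.00047646 * 1000 = 0.4765 mm

0.4765 mm


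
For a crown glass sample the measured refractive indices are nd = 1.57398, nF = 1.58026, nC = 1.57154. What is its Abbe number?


Abbe number formula: Vd = (nd - 1) / (nF - nC)
  nd - 1 = 1.57398 - 1 = 0.57398
  nF - nC = 1.58026 - 1.57154 = 0.00872
  Vd = 0.57398 / 0.00872 = 65.82

65.82


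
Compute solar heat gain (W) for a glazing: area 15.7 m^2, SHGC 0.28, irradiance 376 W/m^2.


Solar heat gain: Q = Area * SHGC * Irradiance
  Q = 15.7 * 0.28 * 376 = 1652.9 W

1652.9 W


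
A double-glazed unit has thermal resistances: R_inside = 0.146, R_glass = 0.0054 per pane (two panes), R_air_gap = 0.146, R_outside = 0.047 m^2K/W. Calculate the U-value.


Total thermal resistance (series):
  R_total = R_in + R_glass + R_air + R_glass + R_out
  R_total = 0.146 + 0.0054 + 0.146 + 0.0054 + 0.047 = 0.3498 m^2K/W
U-value = 1 / R_total = 1 / 0.3498 = 2.859 W/m^2K

2.859 W/m^2K


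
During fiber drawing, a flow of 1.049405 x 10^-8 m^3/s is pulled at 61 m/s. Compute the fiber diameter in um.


Cross-sectional area from continuity:
  A = Q / v = 1.049405 x 10^-8 / 61 = 1.720336 x 10^-10 m^2
Diameter from circular cross-section:
  d = sqrt(4A / pi) * 10^6 (m -> um)
  d = sqrt(4 * 1.720336 x 10^-10 / pi) * 10^6 = 14.8 um

14.8 um


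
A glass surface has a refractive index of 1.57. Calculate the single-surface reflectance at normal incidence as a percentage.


Fresnel reflectance at normal incidence:
  R = ((n - 1)/(n + 1))^2
  (n - 1)/(n + 1) = (1.57 - 1)/(1.57 + 1) = 0.22179
  R = 0.22179^2 = 0.0491908
  R(%) = 0.0491908 * 100 = 4.919%

4.919%


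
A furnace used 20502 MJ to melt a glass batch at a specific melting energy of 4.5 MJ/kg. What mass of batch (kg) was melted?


Rearrange E = m * s for m:
  m = E / s
  m = 20502 / 4.5 = 4556.0 kg

4556.0 kg


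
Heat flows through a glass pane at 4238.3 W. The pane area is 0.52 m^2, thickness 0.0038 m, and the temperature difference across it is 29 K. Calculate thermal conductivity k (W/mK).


Fourier's law rearranged: k = Q * t / (A * dT)
  Numerator = 4238.3 * 0.0038 = 16.10554
  Denominator = 0.52 * 29 = 15.08
  k = 16.10554 / 15.08 = 1.068 W/mK

1.068 W/mK


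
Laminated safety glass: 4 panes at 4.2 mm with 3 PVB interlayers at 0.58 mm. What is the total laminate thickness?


Total thickness = glass contribution + PVB contribution
  Glass: 4 * 4.2 = 16.8 mm
  PVB: 3 * 0.58 = 1.74 mm
  Total = 16.8 + 1.74 = 18.54 mm

18.54 mm


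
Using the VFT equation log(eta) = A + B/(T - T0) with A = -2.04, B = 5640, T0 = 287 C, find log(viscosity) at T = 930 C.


VFT equation: log(eta) = A + B / (T - T0)
  T - T0 = 930 - 287 = 643
  B / (T - T0) = 5640 / 643 = 8.771
  log(eta) = -2.04 + 8.771 = 6.731

6.731


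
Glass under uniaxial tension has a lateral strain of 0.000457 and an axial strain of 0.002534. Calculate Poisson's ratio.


Poisson's ratio: nu = lateral strain / axial strain
  nu = 0.000457 / 0.002534 = 0.1803

0.1803


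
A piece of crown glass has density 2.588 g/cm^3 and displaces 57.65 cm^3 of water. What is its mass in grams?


Rearrange rho = m / V:
  m = rho * V
  m = 2.588 * 57.65 = 149.198 g

149.198 g


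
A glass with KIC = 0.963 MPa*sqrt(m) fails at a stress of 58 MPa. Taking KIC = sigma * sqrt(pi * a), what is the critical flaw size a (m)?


Rearrange KIC = sigma * sqrt(pi * a):
  sqrt(pi * a) = KIC / sigma
  sqrt(pi * a) = 0.963 / 58 = 0.016603
  a = (KIC / sigma)^2 / pi
  a = 0.016603^2 / pi = 0.0000877 m

0.0000877 m


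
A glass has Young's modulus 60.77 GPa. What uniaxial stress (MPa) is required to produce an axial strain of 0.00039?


Rearrange E = sigma / epsilon:
  sigma = E * epsilon
  E (MPa) = 60.77 * 1000 = 60770
  sigma = 60770 * 0.00039 = 23.7 MPa

23.7 MPa


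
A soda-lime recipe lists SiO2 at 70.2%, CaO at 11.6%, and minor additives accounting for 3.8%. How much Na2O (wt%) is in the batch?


Pieces sum to 100%:
  Na2O = 100 - (SiO2 + CaO + others)
  Na2O = 100 - (70.2 + 11.6 + 3.8) = 14.4%

14.4%


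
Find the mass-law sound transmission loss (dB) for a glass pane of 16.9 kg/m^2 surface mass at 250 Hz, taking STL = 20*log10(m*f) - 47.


Mass law: STL = 20 * log10(m * f) - 47
  m * f = 16.9 * 250 = 4225
  log10(4225) = 3.62583
  STL = 20 * 3.62583 - 47 = 72.5166 - 47 = 25.5 dB

25.5 dB


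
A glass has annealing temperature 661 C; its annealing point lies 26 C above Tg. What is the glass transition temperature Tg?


Rearrange T_anneal = Tg + offset for Tg:
  Tg = T_anneal - offset = 661 - 26 = 635 C

635 C


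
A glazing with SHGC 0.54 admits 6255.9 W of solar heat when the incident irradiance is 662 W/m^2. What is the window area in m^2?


Rearrange Q = Area * SHGC * Irradiance:
  Area = Q / (SHGC * Irradiance)
  Area = 6255.9 / (0.54 * 662) = 17.5 m^2

17.5 m^2


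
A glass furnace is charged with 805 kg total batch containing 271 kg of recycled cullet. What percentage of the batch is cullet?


Cullet ratio = (cullet mass / total batch mass) * 100
  Ratio = 271 / 805 * 100 = 33.66%

33.66%


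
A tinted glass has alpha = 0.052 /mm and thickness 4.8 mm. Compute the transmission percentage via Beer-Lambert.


Beer-Lambert law: T = exp(-alpha * thickness)
  exponent = -0.052 * 4.8 = -0.2496
  T = exp(-0.2496) = 0.7791
  Percentage = 0.7791 * 100 = 77.91%

77.91%


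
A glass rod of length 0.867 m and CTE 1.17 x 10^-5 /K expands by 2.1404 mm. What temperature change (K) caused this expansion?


Rearrange dL = alpha * L0 * dT for dT:
  dT = dL / (alpha * L0)
  dL (m) = 2.1404 / 1000 = 0.0021404
  dT = 0.0021404 / ((1.17 x 10^-5) * 0.867) = 211.0 K

211.0 K


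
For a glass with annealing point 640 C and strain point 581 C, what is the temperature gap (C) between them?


Gap = T_anneal - T_strain:
  gap = 640 - 581 = 59 C

59 C


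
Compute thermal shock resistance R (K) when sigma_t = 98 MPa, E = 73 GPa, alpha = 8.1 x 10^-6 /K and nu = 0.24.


Thermal shock resistance: R = sigma * (1 - nu) / (E * alpha)
  Numerator = 98 * (1 - 0.24) = 74.48
  Denominator = 73 * 1000 * (8.1 x 10^-6) = 0.5913
  R = 74.48 / 0.5913 = 126.0 K

126.0 K


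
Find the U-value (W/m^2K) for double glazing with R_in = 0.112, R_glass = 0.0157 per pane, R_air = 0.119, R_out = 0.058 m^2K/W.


Total thermal resistance (series):
  R_total = R_in + R_glass + R_air + R_glass + R_out
  R_total = 0.112 + 0.0157 + 0.119 + 0.0157 + 0.058 = 0.3204 m^2K/W
U-value = 1 / R_total = 1 / 0.3204 = 3.121 W/m^2K

3.121 W/m^2K


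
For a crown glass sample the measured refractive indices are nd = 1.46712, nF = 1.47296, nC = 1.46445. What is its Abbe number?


Abbe number formula: Vd = (nd - 1) / (nF - nC)
  nd - 1 = 1.46712 - 1 = 0.46712
  nF - nC = 1.47296 - 1.46445 = 0.00851
  Vd = 0.46712 / 0.00851 = 54.89

54.89


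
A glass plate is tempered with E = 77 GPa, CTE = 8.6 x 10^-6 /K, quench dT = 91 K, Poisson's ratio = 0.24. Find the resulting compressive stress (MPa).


Tempering stress: sigma = E * alpha * dT / (1 - nu)
  E (MPa) = 77 * 1000 = 77000
  Numerator = 77000 * (8.6 x 10^-6) * 91 = 60.2602
  Denominator = 1 - 0.24 = 0.76
  sigma = 60.2602 / 0.76 = 79.3 MPa

79.3 MPa


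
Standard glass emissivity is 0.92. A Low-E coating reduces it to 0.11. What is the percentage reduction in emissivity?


Percentage reduction = (1 - coated/uncoated) * 100
  Ratio = 0.11 / 0.92 = 0.1196
  Reduction = (1 - 0.1196) * 100 = 88.0%

88.0%


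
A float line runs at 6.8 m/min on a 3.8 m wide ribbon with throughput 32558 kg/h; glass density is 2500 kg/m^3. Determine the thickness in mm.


Ribbon cross-section from mass balance:
  Volume rate = throughput / density = 32558 / 2500 = 13.0232 m^3/h
  thickness = volume rate / (speed * 60 * width), i.e.
  thickness = throughput / (60 * speed * width * density) * 1000
  thickness = 32558 / (60 * 6.8 * 3.8 * 2500) * 1000 = 8.4 mm

8.4 mm


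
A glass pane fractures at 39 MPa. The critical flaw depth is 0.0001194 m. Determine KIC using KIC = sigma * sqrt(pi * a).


Fracture toughness: KIC = sigma * sqrt(pi * a)
  pi * a = pi * 0.0001194 = 0.000375106
  sqrt(pi * a) = 0.019368
  KIC = 39 * 0.019368 = 0.755 MPa*sqrt(m)

0.755 MPa*sqrt(m)


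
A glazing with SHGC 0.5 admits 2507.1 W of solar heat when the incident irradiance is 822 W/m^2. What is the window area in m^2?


Rearrange Q = Area * SHGC * Irradiance:
  Area = Q / (SHGC * Irradiance)
  Area = 2507.1 / (0.5 * 822) = 6.1 m^2

6.1 m^2


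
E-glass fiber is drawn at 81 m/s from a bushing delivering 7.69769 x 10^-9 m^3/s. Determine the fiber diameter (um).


Cross-sectional area from continuity:
  A = Q / v = 7.69769 x 10^-9 / 81 = 9.503321 x 10^-11 m^2
Diameter from circular cross-section:
  d = sqrt(4A / pi) * 10^6 (m -> um)
  d = sqrt(4 * 9.503321 x 10^-11 / pi) * 10^6 = 11.0 um

11.0 um


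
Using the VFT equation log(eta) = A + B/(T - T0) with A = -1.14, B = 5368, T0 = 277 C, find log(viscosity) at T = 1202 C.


VFT equation: log(eta) = A + B / (T - T0)
  T - T0 = 1202 - 277 = 925
  B / (T - T0) = 5368 / 925 = 5.803
  log(eta) = -1.14 + 5.803 = 4.663

4.663


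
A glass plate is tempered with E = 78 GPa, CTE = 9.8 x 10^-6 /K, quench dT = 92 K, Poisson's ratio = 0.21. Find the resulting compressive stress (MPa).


Tempering stress: sigma = E * alpha * dT / (1 - nu)
  E (MPa) = 78 * 1000 = 78000
  Numerator = 78000 * (9.8 x 10^-6) * 92 = 70.3248
  Denominator = 1 - 0.21 = 0.79
  sigma = 70.3248 / 0.79 = 89.0 MPa

89.0 MPa


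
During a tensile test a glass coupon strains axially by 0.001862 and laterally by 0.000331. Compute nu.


Poisson's ratio: nu = lateral strain / axial strain
  nu = 0.000331 / 0.001862 = 0.1778

0.1778


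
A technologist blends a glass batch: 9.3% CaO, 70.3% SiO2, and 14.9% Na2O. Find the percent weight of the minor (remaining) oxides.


Sum the three major oxides:
  SiO2 + Na2O + CaO = 70.3 + 14.9 + 9.3 = 94.5%
Subtract from 100%:
  Others = 100 - 94.5 = 5.5%

5.5%


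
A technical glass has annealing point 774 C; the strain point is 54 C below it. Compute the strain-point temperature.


Strain point = annealing point - difference:
  T_strain = 774 - 54 = 720 C

720 C


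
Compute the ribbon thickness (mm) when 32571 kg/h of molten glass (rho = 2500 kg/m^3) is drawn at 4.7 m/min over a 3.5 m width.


Ribbon cross-section from mass balance:
  Volume rate = throughput / density = 32571 / 2500 = 13.0284 m^3/h
  thickness = volume rate / (speed * 60 * width), i.e.
  thickness = throughput / (60 * speed * width * density) * 1000
  thickness = 32571 / (60 * 4.7 * 3.5 * 2500) * 1000 = 13.2 mm

13.2 mm


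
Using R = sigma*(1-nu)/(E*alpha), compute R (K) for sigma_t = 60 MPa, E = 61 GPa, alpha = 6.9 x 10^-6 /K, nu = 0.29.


Thermal shock resistance: R = sigma * (1 - nu) / (E * alpha)
  Numerator = 60 * (1 - 0.29) = 42.6
  Denominator = 61 * 1000 * (6.9 x 10^-6) = 0.4209
  R = 42.6 / 0.4209 = 101.2 K

101.2 K


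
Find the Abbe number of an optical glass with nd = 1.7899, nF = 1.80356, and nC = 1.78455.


Abbe number formula: Vd = (nd - 1) / (nF - nC)
  nd - 1 = 1.7899 - 1 = 0.7899
  nF - nC = 1.80356 - 1.78455 = 0.01901
  Vd = 0.7899 / 0.01901 = 41.55

41.55


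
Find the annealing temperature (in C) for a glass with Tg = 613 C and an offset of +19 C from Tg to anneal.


The annealing temperature is Tg plus the offset:
  T_anneal = 613 + 19 = 632 C

632 C


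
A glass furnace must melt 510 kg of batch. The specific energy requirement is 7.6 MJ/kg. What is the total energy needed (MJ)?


Total energy = mass * specific energy
  E = 510 * 7.6 = 3876 MJ

3876 MJ


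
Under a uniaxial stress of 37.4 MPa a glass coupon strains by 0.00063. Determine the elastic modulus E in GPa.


Young's modulus: E = stress / strain
  E = 37.4 MPa / 0.00063 = 59365.08 MPa
Convert to GPa: 59365.08 / 1000 = 59.37 GPa

59.37 GPa


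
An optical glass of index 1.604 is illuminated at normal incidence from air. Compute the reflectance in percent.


Fresnel reflectance at normal incidence:
  R = ((n - 1)/(n + 1))^2
  (n - 1)/(n + 1) = (1.604 - 1)/(1.604 + 1) = 0.231951
  R = 0.231951^2 = 0.0538013
  R(%) = 0.0538013 * 100 = 5.38%

5.38%


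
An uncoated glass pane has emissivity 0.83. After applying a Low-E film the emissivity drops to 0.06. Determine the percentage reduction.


Percentage reduction = (1 - coated/uncoated) * 100
  Ratio = 0.06 / 0.83 = 0.0723
  Reduction = (1 - 0.0723) * 100 = 92.8%

92.8%


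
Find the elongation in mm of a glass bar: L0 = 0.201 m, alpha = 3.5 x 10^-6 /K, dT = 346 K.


Thermal expansion formula: dL = alpha * L0 * dT
  dL = (3.5 x 10^-6) * 0.201 * 346 = 0.00024341 m
Convert to mm: 0.00024341 * 1000 = 0.2434 mm

0.2434 mm


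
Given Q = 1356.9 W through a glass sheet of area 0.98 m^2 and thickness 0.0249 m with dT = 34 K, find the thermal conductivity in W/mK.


Fourier's law rearranged: k = Q * t / (A * dT)
  Numerator = 1356.9 * 0.0249 = 33.78681
  Denominator = 0.98 * 34 = 33.32
  k = 33.78681 / 33.32 = 1.014 W/mK

1.014 W/mK


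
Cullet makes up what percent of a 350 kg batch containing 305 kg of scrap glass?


Cullet ratio = (cullet mass / total batch mass) * 100
  Ratio = 305 / 350 * 100 = 87.14%

87.14%


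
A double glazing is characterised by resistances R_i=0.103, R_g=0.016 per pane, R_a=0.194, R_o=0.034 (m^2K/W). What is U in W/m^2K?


Total thermal resistance (series):
  R_total = R_in + R_glass + R_air + R_glass + R_out
  R_total = 0.103 + 0.016 + 0.194 + 0.016 + 0.034 = 0.363 m^2K/W
U-value = 1 / R_total = 1 / 0.363 = 2.755 W/m^2K

2.755 W/m^2K


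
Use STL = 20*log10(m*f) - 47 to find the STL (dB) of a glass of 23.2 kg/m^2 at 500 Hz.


Mass law: STL = 20 * log10(m * f) - 47
  m * f = 23.2 * 500 = 11600
  log10(11600) = 4.06446
  STL = 20 * 4.06446 - 47 = 81.2892 - 47 = 34.3 dB

34.3 dB


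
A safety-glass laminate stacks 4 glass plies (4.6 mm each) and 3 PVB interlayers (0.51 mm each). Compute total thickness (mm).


Total thickness = glass contribution + PVB contribution
  Glass: 4 * 4.6 = 18.4 mm
  PVB: 3 * 0.51 = 1.53 mm
  Total = 18.4 + 1.53 = 19.93 mm

19.93 mm


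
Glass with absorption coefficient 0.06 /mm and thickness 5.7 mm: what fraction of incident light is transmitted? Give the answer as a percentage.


Beer-Lambert law: T = exp(-alpha * thickness)
  exponent = -0.06 * 5.7 = -0.342
  T = exp(-0.342) = 0.7103
  Percentage = 0.7103 * 100 = 71.03%

71.03%


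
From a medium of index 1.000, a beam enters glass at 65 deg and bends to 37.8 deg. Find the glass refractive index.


Apply Snell's law: n1 * sin(theta1) = n2 * sin(theta2)
  n2 = n1 * sin(theta1) / sin(theta2)
  sin(65) = 0.906308
  sin(37.8) = 0.612907
  n2 = 1.000 * 0.906308 / 0.612907 = 1.4787

1.4787


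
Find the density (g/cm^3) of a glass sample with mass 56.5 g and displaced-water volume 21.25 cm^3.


Use the definition of density:
  rho = mass / volume
  rho = 56.5 / 21.25 = 2.659 g/cm^3

2.659 g/cm^3


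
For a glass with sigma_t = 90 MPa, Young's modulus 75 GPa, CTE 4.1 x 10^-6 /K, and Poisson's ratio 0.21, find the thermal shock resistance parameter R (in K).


Thermal shock resistance: R = sigma * (1 - nu) / (E * alpha)
  Numerator = 90 * (1 - 0.21) = 71.1
  Denominator = 75 * 1000 * (4.1 x 10^-6) = 0.3075
  R = 71.1 / 0.3075 = 231.2 K

231.2 K


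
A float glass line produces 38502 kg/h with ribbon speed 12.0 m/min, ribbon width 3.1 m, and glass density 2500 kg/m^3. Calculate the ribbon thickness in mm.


Ribbon cross-section from mass balance:
  Volume rate = throughput / density = 38502 / 2500 = 15.4008 m^3/h
  thickness = volume rate / (speed * 60 * width), i.e.
  thickness = throughput / (60 * speed * width * density) * 1000
  thickness = 38502 / (60 * 12.0 * 3.1 * 2500) * 1000 = 6.9 mm

6.9 mm


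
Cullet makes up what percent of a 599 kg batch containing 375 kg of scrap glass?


Cullet ratio = (cullet mass / total batch mass) * 100
  Ratio = 375 / 599 * 100 = 62.6%

62.6%


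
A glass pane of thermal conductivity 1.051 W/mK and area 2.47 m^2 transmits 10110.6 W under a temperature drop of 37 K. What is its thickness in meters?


Fourier's law: t = k * A * dT / Q
  t = 1.051 * 2.47 * 37 / 10110.6
  t = 96.05089 / 10110.6 = 0.0095 m

0.0095 m


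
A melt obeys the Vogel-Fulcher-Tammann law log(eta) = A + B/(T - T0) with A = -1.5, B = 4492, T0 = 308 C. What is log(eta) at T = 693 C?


VFT equation: log(eta) = A + B / (T - T0)
  T - T0 = 693 - 308 = 385
  B / (T - T0) = 4492 / 385 = 11.668
  log(eta) = -1.5 + 11.668 = 10.168

10.168


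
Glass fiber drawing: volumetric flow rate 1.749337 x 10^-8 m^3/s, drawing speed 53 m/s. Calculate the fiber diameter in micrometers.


Cross-sectional area from continuity:
  A = Q / v = 1.749337 x 10^-8 / 53 = 3.300636 x 10^-10 m^2
Diameter from circular cross-section:
  d = sqrt(4A / pi) * 10^6 (m -> um)
  d = sqrt(4 * 3.300636 x 10^-10 / pi) * 10^6 = 20.5 um

20.5 um


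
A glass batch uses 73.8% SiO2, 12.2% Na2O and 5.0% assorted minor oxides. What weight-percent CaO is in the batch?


Pieces sum to 100%:
  CaO = 100 - (SiO2 + Na2O + others)
  CaO = 100 - (73.8 + 12.2 + 5.0) = 9.0%

9.0%


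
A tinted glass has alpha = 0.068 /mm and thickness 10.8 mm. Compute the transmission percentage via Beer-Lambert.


Beer-Lambert law: T = exp(-alpha * thickness)
  exponent = -0.068 * 10.8 = -0.7344
  T = exp(-0.7344) = 0.4798
  Percentage = 0.4798 * 100 = 47.98%

47.98%


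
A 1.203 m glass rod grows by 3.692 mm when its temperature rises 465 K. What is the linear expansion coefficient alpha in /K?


Rearrange dL = alpha * L0 * dT for alpha:
  alpha = dL / (L0 * dT)
  alpha = (3.692 / 1000) / (1.203 * 465) = 0.0000066 /K = 6.6 x 10^-6 /K

6.6 x 10^-6 /K


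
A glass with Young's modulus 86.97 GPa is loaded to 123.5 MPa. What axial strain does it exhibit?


Rearrange E = sigma / epsilon:
  epsilon = sigma / E
  E (MPa) = 86.97 * 1000 = 86970
  epsilon = 123.5 / 86970 = 0.00142

0.00142


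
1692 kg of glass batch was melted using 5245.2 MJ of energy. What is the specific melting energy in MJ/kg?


Rearrange E = m * s for s:
  s = E / m
  s = 5245.2 / 1692 = 3.1 MJ/kg

3.1 MJ/kg


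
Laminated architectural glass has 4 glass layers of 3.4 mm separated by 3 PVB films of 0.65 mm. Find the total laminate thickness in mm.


Total thickness = glass contribution + PVB contribution
  Glass: 4 * 3.4 = 13.6 mm
  PVB: 3 * 0.65 = 1.95 mm
  Total = 13.6 + 1.95 = 15.55 mm

15.55 mm


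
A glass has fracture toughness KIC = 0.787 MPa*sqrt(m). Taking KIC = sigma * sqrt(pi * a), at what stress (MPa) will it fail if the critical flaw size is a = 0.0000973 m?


Rearrange KIC = sigma * sqrt(pi * a):
  sigma = KIC / sqrt(pi * a)
  sqrt(pi * 0.0000973) = 0.017484
  sigma = 0.787 / 0.017484 = 45.01 MPa

45.01 MPa


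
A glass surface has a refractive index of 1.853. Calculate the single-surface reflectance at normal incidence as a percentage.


Fresnel reflectance at normal incidence:
  R = ((n - 1)/(n + 1))^2
  (n - 1)/(n + 1) = (1.853 - 1)/(1.853 + 1) = 0.298984
  R = 0.298984^2 = 0.0893914
  R(%) = 0.0893914 * 100 = 8.939%

8.939%


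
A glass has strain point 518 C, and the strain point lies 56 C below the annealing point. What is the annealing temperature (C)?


T_anneal = T_strain + gap:
  T_anneal = 518 + 56 = 574 C

574 C


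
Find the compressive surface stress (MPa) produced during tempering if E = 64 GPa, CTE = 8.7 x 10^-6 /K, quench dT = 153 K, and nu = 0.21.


Tempering stress: sigma = E * alpha * dT / (1 - nu)
  E (MPa) = 64 * 1000 = 64000
  Numerator = 64000 * (8.7 x 10^-6) * 153 = 85.1904
  Denominator = 1 - 0.21 = 0.79
  sigma = 85.1904 / 0.79 = 107.8 MPa

107.8 MPa


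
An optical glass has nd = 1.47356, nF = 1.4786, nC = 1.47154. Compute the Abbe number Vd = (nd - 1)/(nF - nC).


Abbe number formula: Vd = (nd - 1) / (nF - nC)
  nd - 1 = 1.47356 - 1 = 0.47356
  nF - nC = 1.4786 - 1.47154 = 0.00706
  Vd = 0.47356 / 0.00706 = 67.08

67.08


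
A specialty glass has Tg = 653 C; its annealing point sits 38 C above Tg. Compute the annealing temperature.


The annealing temperature is Tg plus the offset:
  T_anneal = 653 + 38 = 691 C

691 C


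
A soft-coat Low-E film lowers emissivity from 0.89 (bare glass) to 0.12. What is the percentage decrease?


Percentage reduction = (1 - coated/uncoated) * 100
  Ratio = 0.12 / 0.89 = 0.1348
  Reduction = (1 - 0.1348) * 100 = 86.5%

86.5%


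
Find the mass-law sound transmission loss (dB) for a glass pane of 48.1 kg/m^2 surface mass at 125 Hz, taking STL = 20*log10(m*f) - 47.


Mass law: STL = 20 * log10(m * f) - 47
  m * f = 48.1 * 125 = 6012.5
  log10(6012.5) = 3.77906
  STL = 20 * 3.77906 - 47 = 75.5812 - 47 = 28.6 dB

28.6 dB


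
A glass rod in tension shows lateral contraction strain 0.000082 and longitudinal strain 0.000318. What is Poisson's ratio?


Poisson's ratio: nu = lateral strain / axial strain
  nu = 0.000082 / 0.000318 = 0.2579

0.2579


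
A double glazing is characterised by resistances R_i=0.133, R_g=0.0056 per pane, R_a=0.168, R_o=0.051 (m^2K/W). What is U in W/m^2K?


Total thermal resistance (series):
  R_total = R_in + R_glass + R_air + R_glass + R_out
  R_total = 0.133 + 0.0056 + 0.168 + 0.0056 + 0.051 = 0.3632 m^2K/W
U-value = 1 / R_total = 1 / 0.3632 = 2.753 W/m^2K

2.753 W/m^2K


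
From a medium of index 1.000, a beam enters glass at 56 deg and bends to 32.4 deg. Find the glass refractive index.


Apply Snell's law: n1 * sin(theta1) = n2 * sin(theta2)
  n2 = n1 * sin(theta1) / sin(theta2)
  sin(56) = 0.829038
  sin(32.4) = 0.535827
  n2 = 1.000 * 0.829038 / 0.535827 = 1.5472

1.5472


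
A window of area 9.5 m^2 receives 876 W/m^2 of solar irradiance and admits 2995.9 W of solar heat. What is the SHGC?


Rearrange Q = Area * SHGC * Irradiance:
  SHGC = Q / (Area * Irradiance)
  SHGC = 2995.9 / (9.5 * 876) = 0.36

0.36


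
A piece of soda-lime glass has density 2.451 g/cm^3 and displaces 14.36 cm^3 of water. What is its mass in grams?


Rearrange rho = m / V:
  m = rho * V
  m = 2.451 * 14.36 = 35.196 g

35.196 g


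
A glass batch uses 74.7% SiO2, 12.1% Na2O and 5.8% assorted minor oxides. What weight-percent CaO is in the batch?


Pieces sum to 100%:
  CaO = 100 - (SiO2 + Na2O + others)
  CaO = 100 - (74.7 + 12.1 + 5.8) = 7.4%

7.4%


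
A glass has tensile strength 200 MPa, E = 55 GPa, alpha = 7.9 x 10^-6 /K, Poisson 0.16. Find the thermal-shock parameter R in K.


Thermal shock resistance: R = sigma * (1 - nu) / (E * alpha)
  Numerator = 200 * (1 - 0.16) = 168.0
  Denominator = 55 * 1000 * (7.9 x 10^-6) = 0.4345
  R = 168.0 / 0.4345 = 386.7 K

386.7 K


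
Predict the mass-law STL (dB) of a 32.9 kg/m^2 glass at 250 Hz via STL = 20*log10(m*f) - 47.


Mass law: STL = 20 * log10(m * f) - 47
  m * f = 32.9 * 250 = 8225
  log10(8225) = 3.91514
  STL = 20 * 3.91514 - 47 = 78.3028 - 47 = 31.3 dB

31.3 dB


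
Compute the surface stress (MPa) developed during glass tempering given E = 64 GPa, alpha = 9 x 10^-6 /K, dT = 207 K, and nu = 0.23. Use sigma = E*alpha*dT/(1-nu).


Tempering stress: sigma = E * alpha * dT / (1 - nu)
  E (MPa) = 64 * 1000 = 64000
  Numerator = 64000 * (9 x 10^-6) * 207 = 119.232
  Denominator = 1 - 0.23 = 0.77
  sigma = 119.232 / 0.77 = 154.8 MPa

154.8 MPa


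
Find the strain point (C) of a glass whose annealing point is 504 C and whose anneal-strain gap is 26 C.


Strain point = annealing point - difference:
  T_strain = 504 - 26 = 478 C

478 C


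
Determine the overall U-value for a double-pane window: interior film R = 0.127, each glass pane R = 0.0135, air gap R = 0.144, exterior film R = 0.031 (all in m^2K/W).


Total thermal resistance (series):
  R_total = R_in + R_glass + R_air + R_glass + R_out
  R_total = 0.127 + 0.0135 + 0.144 + 0.0135 + 0.031 = 0.329 m^2K/W
U-value = 1 / R_total = 1 / 0.329 = 3.04 W/m^2K

3.04 W/m^2K


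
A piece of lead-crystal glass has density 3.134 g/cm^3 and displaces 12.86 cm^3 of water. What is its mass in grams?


Rearrange rho = m / V:
  m = rho * V
  m = 3.134 * 12.86 = 40.303 g

40.303 g


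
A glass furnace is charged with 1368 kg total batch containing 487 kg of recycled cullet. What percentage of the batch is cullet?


Cullet ratio = (cullet mass / total batch mass) * 100
  Ratio = 487 / 1368 * 100 = 35.6%

35.6%


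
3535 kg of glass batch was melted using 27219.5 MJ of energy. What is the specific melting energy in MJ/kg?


Rearrange E = m * s for s:
  s = E / m
  s = 27219.5 / 3535 = 7.7 MJ/kg

7.7 MJ/kg


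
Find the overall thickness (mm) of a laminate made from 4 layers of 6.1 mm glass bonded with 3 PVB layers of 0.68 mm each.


Total thickness = glass contribution + PVB contribution
  Glass: 4 * 6.1 = 24.4 mm
  PVB: 3 * 0.68 = 2.04 mm
  Total = 24.4 + 2.04 = 26.44 mm

26.44 mm


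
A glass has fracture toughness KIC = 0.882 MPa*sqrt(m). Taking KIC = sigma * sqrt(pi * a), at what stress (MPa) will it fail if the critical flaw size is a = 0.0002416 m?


Rearrange KIC = sigma * sqrt(pi * a):
  sigma = KIC / sqrt(pi * a)
  sqrt(pi * 0.0002416) = 0.02755
  sigma = 0.882 / 0.02755 = 32.01 MPa

32.01 MPa


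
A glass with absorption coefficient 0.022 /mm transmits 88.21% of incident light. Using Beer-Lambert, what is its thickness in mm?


Rearrange T = exp(-alpha * thickness):
  thickness = -ln(T) / alpha
  T = 88.21/100 = 0.8821
  ln(T) = -0.12545
  -ln(T) = 0.12545
  thickness = 0.12545 / 0.022 = 5.7 mm

5.7 mm


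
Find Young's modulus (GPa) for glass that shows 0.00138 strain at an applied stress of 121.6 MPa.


Young's modulus: E = stress / strain
  E = 121.6 MPa / 0.00138 = 88115.94 MPa
Convert to GPa: 88115.94 / 1000 = 88.12 GPa

88.12 GPa


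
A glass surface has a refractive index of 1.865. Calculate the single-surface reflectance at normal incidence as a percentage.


Fresnel reflectance at normal incidence:
  R = ((n - 1)/(n + 1))^2
  (n - 1)/(n + 1) = (1.865 - 1)/(1.865 + 1) = 0.30192
  R = 0.30192^2 = 0.0911557
  R(%) = 0.0911557 * 100 = 9.116%

9.116%


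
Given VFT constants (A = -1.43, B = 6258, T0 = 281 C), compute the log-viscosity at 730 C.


VFT equation: log(eta) = A + B / (T - T0)
  T - T0 = 730 - 281 = 449
  B / (T - T0) = 6258 / 449 = 13.938
  log(eta) = -1.43 + 13.938 = 12.508

12.508


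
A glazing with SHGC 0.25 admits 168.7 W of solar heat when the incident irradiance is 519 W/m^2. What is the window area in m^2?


Rearrange Q = Area * SHGC * Irradiance:
  Area = Q / (SHGC * Irradiance)
  Area = 168.7 / (0.25 * 519) = 1.3 m^2

1.3 m^2


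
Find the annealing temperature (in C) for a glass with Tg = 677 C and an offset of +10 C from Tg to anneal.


The annealing temperature is Tg plus the offset:
  T_anneal = 677 + 10 = 687 C

687 C


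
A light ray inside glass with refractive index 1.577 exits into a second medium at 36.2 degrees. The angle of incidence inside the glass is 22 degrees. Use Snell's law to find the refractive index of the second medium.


Apply Snell's law: n1 * sin(theta1) = n2 * sin(theta2)
  n2 = n1 * sin(theta1) / sin(theta2)
  sin(22) = 0.374607
  sin(36.2) = 0.590606
  n2 = 1.577 * 0.374607 / 0.590606 = 1.0003

1.0003


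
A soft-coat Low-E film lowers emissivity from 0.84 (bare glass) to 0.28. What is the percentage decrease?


Percentage reduction = (1 - coated/uncoated) * 100
  Ratio = 0.28 / 0.84 = 0.3333
  Reduction = (1 - 0.3333) * 100 = 66.7%

66.7%


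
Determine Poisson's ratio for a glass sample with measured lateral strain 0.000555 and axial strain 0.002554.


Poisson's ratio: nu = lateral strain / axial strain
  nu = 0.000555 / 0.002554 = 0.2173

0.2173


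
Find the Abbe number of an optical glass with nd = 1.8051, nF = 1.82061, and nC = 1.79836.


Abbe number formula: Vd = (nd - 1) / (nF - nC)
  nd - 1 = 1.8051 - 1 = 0.8051
  nF - nC = 1.82061 - 1.79836 = 0.02225
  Vd = 0.8051 / 0.02225 = 36.18

36.18


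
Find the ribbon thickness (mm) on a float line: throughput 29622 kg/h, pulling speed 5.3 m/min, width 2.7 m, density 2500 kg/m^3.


Ribbon cross-section from mass balance:
  Volume rate = throughput / density = 29622 / 2500 = 11.8488 m^3/h
  thickness = volume rate / (speed * 60 * width), i.e.
  thickness = throughput / (60 * speed * width * density) * 1000
  thickness = 29622 / (60 * 5.3 * 2.7 * 2500) * 1000 = 13.8 mm

13.8 mm


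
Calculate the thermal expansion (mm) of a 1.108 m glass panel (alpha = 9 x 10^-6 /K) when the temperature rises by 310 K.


Thermal expansion formula: dL = alpha * L0 * dT
  dL = (9 x 10^-6) * 1.108 * 310 = 0.00309132 m
Convert to mm: 0.00309132 * 1000 = 3.0913 mm

3.0913 mm


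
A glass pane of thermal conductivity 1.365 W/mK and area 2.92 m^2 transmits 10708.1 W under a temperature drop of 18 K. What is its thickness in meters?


Fourier's law: t = k * A * dT / Q
  t = 1.365 * 2.92 * 18 / 10708.1
  t = 71.7444 / 10708.1 = 0.0067 m

0.0067 m


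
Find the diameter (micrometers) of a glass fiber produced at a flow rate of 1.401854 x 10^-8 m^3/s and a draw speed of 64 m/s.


Cross-sectional area from continuity:
  A = Q / v = 1.401854 x 10^-8 / 64 = 2.190397 x 10^-10 m^2
Diameter from circular cross-section:
  d = sqrt(4A / pi) * 10^6 (m -> um)
  d = sqrt(4 * 2.190397 x 10^-10 / pi) * 10^6 = 16.7 um

16.7 um


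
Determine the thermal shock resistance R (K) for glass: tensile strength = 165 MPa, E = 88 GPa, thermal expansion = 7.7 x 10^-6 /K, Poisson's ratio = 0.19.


Thermal shock resistance: R = sigma * (1 - nu) / (E * alpha)
  Numerator = 165 * (1 - 0.19) = 133.65
  Denominator = 88 * 1000 * (7.7 x 10^-6) = 0.6776
  R = 133.65 / 0.6776 = 197.2 K

197.2 K


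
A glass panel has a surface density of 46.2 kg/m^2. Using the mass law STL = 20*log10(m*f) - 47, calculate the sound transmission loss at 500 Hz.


Mass law: STL = 20 * log10(m * f) - 47
  m * f = 46.2 * 500 = 23100
  log10(23100) = 4.36361
  STL = 20 * 4.36361 - 47 = 87.2722 - 47 = 40.3 dB

40.3 dB


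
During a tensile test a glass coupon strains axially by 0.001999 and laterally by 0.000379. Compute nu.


Poisson's ratio: nu = lateral strain / axial strain
  nu = 0.000379 / 0.001999 = 0.1896

0.1896


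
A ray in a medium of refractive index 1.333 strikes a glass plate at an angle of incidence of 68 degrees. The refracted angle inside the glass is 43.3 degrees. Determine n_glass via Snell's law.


Apply Snell's law: n1 * sin(theta1) = n2 * sin(theta2)
  n2 = n1 * sin(theta1) / sin(theta2)
  sin(68) = 0.927184
  sin(43.3) = 0.685818
  n2 = 1.333 * 0.927184 / 0.685818 = 1.8021

1.8021


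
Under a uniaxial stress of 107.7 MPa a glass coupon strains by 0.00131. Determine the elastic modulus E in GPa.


Young's modulus: E = stress / strain
  E = 107.7 MPa / 0.00131 = 82213.74 MPa
Convert to GPa: 82213.74 / 1000 = 82.21 GPa

82.21 GPa


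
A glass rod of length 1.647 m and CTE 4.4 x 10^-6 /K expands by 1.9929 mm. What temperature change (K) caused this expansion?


Rearrange dL = alpha * L0 * dT for dT:
  dT = dL / (alpha * L0)
  dL (m) = 1.9929 / 1000 = 0.0019929
  dT = 0.0019929 / ((4.4 x 10^-6) * 1.647) = 275.0 K

275.0 K


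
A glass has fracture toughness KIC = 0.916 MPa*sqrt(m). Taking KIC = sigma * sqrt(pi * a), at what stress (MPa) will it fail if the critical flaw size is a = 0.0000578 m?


Rearrange KIC = sigma * sqrt(pi * a):
  sigma = KIC / sqrt(pi * a)
  sqrt(pi * 0.0000578) = 0.013475
  sigma = 0.916 / 0.013475 = 67.98 MPa

67.98 MPa


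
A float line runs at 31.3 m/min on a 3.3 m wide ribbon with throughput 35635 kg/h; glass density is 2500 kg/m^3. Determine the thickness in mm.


Ribbon cross-section from mass balance:
  Volume rate = throughput / density = 35635 / 2500 = 14.254 m^3/h
  thickness = volume rate / (speed * 60 * width), i.e.
  thickness = throughput / (60 * speed * width * density) * 1000
  thickness = 35635 / (60 * 31.3 * 3.3 * 2500) * 1000 = 2.3 mm

2.3 mm


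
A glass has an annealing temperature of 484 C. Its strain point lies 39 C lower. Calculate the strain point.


Strain point = annealing point - difference:
  T_strain = 484 - 39 = 445 C

445 C


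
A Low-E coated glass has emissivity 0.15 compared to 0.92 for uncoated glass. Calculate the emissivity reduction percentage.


Percentage reduction = (1 - coated/uncoated) * 100
  Ratio = 0.15 / 0.92 = 0.163
  Reduction = (1 - 0.163) * 100 = 83.7%

83.7%


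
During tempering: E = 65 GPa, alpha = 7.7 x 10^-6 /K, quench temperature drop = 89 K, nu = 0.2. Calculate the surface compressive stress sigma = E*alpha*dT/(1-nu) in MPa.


Tempering stress: sigma = E * alpha * dT / (1 - nu)
  E (MPa) = 65 * 1000 = 65000
  Numerator = 65000 * (7.7 x 10^-6) * 89 = 44.5445
  Denominator = 1 - 0.2 = 0.8
  sigma = 44.5445 / 0.8 = 55.7 MPa

55.7 MPa


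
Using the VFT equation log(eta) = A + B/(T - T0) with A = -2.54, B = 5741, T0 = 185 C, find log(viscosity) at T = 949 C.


VFT equation: log(eta) = A + B / (T - T0)
  T - T0 = 949 - 185 = 764
  B / (T - T0) = 5741 / 764 = 7.514
  log(eta) = -2.54 + 7.514 = 4.974

4.974


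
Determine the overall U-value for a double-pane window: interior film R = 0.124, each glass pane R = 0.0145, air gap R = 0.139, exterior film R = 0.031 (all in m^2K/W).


Total thermal resistance (series):
  R_total = R_in + R_glass + R_air + R_glass + R_out
  R_total = 0.124 + 0.0145 + 0.139 + 0.0145 + 0.031 = 0.323 m^2K/W
U-value = 1 / R_total = 1 / 0.323 = 3.096 W/m^2K

3.096 W/m^2K


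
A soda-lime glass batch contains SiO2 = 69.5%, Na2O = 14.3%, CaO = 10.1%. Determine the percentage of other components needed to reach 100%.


Sum the three major oxides:
  SiO2 + Na2O + CaO = 69.5 + 14.3 + 10.1 = 93.9%
Subtract from 100%:
  Others = 100 - 93.9 = 6.1%

6.1%


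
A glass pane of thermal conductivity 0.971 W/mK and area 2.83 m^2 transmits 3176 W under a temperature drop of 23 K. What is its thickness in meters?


Fourier's law: t = k * A * dT / Q
  t = 0.971 * 2.83 * 23 / 3176
  t = 63.20239 / 3176 = 0.0199 m

0.0199 m


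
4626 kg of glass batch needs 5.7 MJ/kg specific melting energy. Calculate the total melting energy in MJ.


Total energy = mass * specific energy
  E = 4626 * 5.7 = 26368.2 MJ

26368.2 MJ


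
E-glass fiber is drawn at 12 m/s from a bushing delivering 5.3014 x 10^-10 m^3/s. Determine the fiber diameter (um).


Cross-sectional area from continuity:
  A = Q / v = 5.3014 x 10^-10 / 12 = 4.417833 x 10^-11 m^2
Diameter from circular cross-section:
  d = sqrt(4A / pi) * 10^6 (m -> um)
  d = sqrt(4 * 4.417833 x 10^-11 / pi) * 10^6 = 7.5 um

7.5 um


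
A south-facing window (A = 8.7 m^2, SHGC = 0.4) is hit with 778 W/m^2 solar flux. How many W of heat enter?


Solar heat gain: Q = Area * SHGC * Irradiance
  Q = 8.7 * 0.4 * 778 = 2707.4 W

2707.4 W


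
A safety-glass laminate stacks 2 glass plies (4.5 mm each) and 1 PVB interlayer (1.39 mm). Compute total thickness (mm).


Total thickness = glass contribution + PVB contribution
  Glass: 2 * 4.5 = 9.0 mm
  PVB: 1 * 1.39 = 1.39 mm
  Total = 9.0 + 1.39 = 10.39 mm

10.39 mm


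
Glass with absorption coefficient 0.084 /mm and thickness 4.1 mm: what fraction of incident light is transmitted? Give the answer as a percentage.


Beer-Lambert law: T = exp(-alpha * thickness)
  exponent = -0.084 * 4.1 = -0.3444
  T = exp(-0.3444) = 0.7086
  Percentage = 0.7086 * 100 = 70.86%

70.86%


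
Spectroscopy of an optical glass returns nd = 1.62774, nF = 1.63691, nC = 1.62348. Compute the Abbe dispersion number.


Abbe number formula: Vd = (nd - 1) / (nF - nC)
  nd - 1 = 1.62774 - 1 = 0.62774
  nF - nC = 1.63691 - 1.62348 = 0.01343
  Vd = 0.62774 / 0.01343 = 46.74

46.74


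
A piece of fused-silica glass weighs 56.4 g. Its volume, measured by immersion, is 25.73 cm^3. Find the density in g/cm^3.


Use the definition of density:
  rho = mass / volume
  rho = 56.4 / 25.73 = 2.192 g/cm^3

2.192 g/cm^3


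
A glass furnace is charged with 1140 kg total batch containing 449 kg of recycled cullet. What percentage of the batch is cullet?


Cullet ratio = (cullet mass / total batch mass) * 100
  Ratio = 449 / 1140 * 100 = 39.39%

39.39%


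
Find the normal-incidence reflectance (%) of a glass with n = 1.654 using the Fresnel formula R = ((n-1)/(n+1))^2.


Fresnel reflectance at normal incidence:
  R = ((n - 1)/(n + 1))^2
  (n - 1)/(n + 1) = (1.654 - 1)/(1.654 + 1) = 0.24642
  R = 0.24642^2 = 0.0607228
  R(%) = 0.0607228 * 100 = 6.072%

6.072%


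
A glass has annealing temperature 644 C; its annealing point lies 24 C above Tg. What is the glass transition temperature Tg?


Rearrange T_anneal = Tg + offset for Tg:
  Tg = T_anneal - offset = 644 - 24 = 620 C

620 C


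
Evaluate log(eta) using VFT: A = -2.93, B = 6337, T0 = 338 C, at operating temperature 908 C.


VFT equation: log(eta) = A + B / (T - T0)
  T - T0 = 908 - 338 = 570
  B / (T - T0) = 6337 / 570 = 11.118
  log(eta) = -2.93 + 11.118 = 8.188

8.188


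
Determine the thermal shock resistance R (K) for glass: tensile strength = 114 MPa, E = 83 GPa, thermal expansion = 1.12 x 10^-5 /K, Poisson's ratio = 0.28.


Thermal shock resistance: R = sigma * (1 - nu) / (E * alpha)
  Numerator = 114 * (1 - 0.28) = 82.08
  Denominator = 83 * 1000 * (1.12 x 10^-5) = 0.9296
  R = 82.08 / 0.9296 = 88.3 K

88.3 K


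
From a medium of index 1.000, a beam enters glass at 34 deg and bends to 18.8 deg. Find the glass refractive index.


Apply Snell's law: n1 * sin(theta1) = n2 * sin(theta2)
  n2 = n1 * sin(theta1) / sin(theta2)
  sin(34) = 0.559193
  sin(18.8) = 0.322266
  n2 = 1.000 * 0.559193 / 0.322266 = 1.7352

1.7352


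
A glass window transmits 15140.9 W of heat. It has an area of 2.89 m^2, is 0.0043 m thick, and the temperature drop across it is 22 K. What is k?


Fourier's law rearranged: k = Q * t / (A * dT)
  Numerator = 15140.9 * 0.0043 = 65.10587
  Denominator = 2.89 * 22 = 63.58
  k = 65.10587 / 63.58 = 1.024 W/mK

1.024 W/mK


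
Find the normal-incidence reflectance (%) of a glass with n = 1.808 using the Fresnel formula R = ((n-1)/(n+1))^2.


Fresnel reflectance at normal incidence:
  R = ((n - 1)/(n + 1))^2
  (n - 1)/(n + 1) = (1.808 - 1)/(1.808 + 1) = 0.287749
  R = 0.287749^2 = 0.0827995
  R(%) = 0.0827995 * 100 = 8.28%

8.28%
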